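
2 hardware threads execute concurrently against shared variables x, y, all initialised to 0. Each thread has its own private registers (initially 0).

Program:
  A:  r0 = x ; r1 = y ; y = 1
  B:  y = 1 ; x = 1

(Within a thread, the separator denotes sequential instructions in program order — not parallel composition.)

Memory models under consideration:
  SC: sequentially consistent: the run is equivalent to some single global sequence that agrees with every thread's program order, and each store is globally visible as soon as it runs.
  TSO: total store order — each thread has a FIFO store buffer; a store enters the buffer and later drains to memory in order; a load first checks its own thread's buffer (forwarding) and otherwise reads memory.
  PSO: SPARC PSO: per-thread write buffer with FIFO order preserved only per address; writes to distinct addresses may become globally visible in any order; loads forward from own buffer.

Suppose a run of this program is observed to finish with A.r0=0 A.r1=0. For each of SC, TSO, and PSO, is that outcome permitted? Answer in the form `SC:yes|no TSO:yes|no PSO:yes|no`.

outcome vector order: (A.r0,A.r1)
[SC] allowed = {(0,0); (0,1); (1,1)}
[TSO] allowed = {(0,0); (0,1); (1,1)}
[PSO] allowed = {(0,0); (0,1); (1,0); (1,1)}
target (0,0) ∈ {SC,TSO,PSO}

SC:yes TSO:yes PSO:yes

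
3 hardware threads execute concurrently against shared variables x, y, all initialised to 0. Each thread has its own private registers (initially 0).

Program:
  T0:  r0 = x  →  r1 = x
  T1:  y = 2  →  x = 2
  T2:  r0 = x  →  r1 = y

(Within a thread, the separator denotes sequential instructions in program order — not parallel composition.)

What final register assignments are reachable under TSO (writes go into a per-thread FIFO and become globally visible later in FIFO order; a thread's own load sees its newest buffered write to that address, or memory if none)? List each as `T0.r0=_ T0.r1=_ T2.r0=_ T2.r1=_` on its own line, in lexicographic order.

outcome vector order: (T0.r0,T0.r1,T2.r0,T2.r1)
|TSO outcomes| = 9

T0.r0=0 T0.r1=0 T2.r0=0 T2.r1=0
T0.r0=0 T0.r1=0 T2.r0=0 T2.r1=2
T0.r0=0 T0.r1=0 T2.r0=2 T2.r1=2
T0.r0=0 T0.r1=2 T2.r0=0 T2.r1=0
T0.r0=0 T0.r1=2 T2.r0=0 T2.r1=2
T0.r0=0 T0.r1=2 T2.r0=2 T2.r1=2
T0.r0=2 T0.r1=2 T2.r0=0 T2.r1=0
T0.r0=2 T0.r1=2 T2.r0=0 T2.r1=2
T0.r0=2 T0.r1=2 T2.r0=2 T2.r1=2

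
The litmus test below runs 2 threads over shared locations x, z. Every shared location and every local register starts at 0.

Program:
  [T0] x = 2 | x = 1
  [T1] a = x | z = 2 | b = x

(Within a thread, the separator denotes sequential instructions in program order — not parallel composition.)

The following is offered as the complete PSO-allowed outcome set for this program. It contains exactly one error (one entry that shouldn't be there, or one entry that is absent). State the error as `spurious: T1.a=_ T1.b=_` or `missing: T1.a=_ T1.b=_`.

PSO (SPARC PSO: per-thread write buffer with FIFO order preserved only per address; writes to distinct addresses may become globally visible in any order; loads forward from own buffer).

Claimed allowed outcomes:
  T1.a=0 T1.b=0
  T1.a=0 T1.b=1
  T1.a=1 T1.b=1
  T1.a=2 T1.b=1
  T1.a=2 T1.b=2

outcome vector order: (T1.a,T1.b)
PSO (6): 00; 01; 02; 11; 21; 22
PSO∖claimed = {02}

missing: T1.a=0 T1.b=2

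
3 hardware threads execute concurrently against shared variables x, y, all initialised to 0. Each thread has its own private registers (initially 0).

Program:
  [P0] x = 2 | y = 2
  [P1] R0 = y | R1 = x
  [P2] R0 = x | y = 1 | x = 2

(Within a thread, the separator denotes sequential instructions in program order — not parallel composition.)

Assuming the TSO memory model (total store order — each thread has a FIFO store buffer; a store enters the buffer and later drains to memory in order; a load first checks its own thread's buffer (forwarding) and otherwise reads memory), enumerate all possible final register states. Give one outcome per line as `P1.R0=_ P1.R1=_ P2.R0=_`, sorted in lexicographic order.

P1.R0=0 P1.R1=0 P2.R0=0
P1.R0=0 P1.R1=0 P2.R0=2
P1.R0=0 P1.R1=2 P2.R0=0
P1.R0=0 P1.R1=2 P2.R0=2
P1.R0=1 P1.R1=0 P2.R0=0
P1.R0=1 P1.R1=2 P2.R0=0
P1.R0=1 P1.R1=2 P2.R0=2
P1.R0=2 P1.R1=2 P2.R0=0
P1.R0=2 P1.R1=2 P2.R0=2

outcome vector order: (P1.R0,P1.R1,P2.R0)
|TSO outcomes| = 9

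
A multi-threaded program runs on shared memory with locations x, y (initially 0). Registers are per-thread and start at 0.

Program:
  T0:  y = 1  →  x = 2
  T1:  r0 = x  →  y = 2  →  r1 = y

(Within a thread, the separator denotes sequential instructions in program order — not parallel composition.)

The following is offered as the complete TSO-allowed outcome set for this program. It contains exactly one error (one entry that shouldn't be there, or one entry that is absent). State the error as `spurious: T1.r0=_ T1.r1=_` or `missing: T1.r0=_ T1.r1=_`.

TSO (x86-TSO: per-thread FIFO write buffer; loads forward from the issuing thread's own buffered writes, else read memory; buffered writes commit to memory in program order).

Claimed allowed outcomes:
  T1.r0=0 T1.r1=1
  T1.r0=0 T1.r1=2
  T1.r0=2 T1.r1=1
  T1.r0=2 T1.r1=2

outcome vector order: (T1.r0,T1.r1)
under TSO → 01; 02; 22
claimed∖TSO = {21}

spurious: T1.r0=2 T1.r1=1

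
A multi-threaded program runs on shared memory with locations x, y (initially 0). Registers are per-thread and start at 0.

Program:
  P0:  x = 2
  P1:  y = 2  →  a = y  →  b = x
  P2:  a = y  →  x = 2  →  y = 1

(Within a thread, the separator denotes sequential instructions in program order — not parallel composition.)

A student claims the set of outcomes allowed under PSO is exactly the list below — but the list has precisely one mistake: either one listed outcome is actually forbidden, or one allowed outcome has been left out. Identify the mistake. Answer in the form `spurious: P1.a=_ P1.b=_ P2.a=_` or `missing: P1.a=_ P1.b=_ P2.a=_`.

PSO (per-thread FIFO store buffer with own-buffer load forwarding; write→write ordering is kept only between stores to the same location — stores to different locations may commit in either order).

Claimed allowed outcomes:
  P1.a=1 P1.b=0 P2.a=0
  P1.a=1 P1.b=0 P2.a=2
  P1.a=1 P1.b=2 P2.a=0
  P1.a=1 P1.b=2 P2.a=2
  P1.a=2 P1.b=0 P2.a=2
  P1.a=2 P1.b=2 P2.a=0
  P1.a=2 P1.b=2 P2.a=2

missing: P1.a=2 P1.b=0 P2.a=0

outcome vector order: (P1.a,P1.b,P2.a)
under PSO → 100 102 120 122 200 202 220 222
PSO∖claimed = {200}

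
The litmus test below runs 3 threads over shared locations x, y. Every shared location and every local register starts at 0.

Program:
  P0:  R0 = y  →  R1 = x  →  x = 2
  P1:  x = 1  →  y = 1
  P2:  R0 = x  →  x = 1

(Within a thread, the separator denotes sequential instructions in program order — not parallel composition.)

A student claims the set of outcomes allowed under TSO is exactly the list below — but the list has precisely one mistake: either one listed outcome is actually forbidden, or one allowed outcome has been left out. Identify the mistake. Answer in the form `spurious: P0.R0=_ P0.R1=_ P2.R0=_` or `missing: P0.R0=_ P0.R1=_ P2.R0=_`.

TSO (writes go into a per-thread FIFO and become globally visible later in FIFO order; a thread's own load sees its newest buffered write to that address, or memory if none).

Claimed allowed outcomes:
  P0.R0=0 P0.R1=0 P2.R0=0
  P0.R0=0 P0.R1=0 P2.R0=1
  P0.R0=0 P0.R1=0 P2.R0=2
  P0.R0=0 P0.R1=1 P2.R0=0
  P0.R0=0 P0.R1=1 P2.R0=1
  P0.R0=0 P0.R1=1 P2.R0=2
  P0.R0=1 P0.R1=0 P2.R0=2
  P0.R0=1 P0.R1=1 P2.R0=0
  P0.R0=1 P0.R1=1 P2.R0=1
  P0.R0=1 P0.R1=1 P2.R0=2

outcome vector order: (P0.R0,P0.R1,P2.R0)
TSO: 9 outcomes — {<0 0 0> <0 0 1> <0 0 2> <0 1 0> <0 1 1> <0 1 2> <1 1 0> <1 1 1> <1 1 2>}
claimed∖TSO = {<1 0 2>}

spurious: P0.R0=1 P0.R1=0 P2.R0=2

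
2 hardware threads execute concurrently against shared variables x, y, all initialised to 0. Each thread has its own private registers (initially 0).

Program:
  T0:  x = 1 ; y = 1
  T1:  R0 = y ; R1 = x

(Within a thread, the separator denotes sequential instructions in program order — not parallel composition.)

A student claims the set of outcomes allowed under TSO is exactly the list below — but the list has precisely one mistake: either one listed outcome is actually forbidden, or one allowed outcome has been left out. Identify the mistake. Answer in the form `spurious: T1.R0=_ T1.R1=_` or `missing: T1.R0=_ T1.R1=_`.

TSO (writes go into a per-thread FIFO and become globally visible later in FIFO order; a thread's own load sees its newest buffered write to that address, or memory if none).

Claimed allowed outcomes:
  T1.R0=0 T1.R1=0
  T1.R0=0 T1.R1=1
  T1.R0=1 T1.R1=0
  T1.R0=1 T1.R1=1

spurious: T1.R0=1 T1.R1=0

outcome vector order: (T1.R0,T1.R1)
TSO (3): 0/0 0/1 1/1
claimed∖TSO = {1/0}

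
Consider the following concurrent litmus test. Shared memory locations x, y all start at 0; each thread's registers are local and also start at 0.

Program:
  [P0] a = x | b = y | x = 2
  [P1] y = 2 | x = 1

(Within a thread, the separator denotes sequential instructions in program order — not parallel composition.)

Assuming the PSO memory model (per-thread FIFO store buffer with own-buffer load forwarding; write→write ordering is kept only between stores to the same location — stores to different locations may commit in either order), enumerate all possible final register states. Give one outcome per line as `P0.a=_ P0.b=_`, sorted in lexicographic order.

P0.a=0 P0.b=0
P0.a=0 P0.b=2
P0.a=1 P0.b=0
P0.a=1 P0.b=2

outcome vector order: (P0.a,P0.b)
|PSO outcomes| = 4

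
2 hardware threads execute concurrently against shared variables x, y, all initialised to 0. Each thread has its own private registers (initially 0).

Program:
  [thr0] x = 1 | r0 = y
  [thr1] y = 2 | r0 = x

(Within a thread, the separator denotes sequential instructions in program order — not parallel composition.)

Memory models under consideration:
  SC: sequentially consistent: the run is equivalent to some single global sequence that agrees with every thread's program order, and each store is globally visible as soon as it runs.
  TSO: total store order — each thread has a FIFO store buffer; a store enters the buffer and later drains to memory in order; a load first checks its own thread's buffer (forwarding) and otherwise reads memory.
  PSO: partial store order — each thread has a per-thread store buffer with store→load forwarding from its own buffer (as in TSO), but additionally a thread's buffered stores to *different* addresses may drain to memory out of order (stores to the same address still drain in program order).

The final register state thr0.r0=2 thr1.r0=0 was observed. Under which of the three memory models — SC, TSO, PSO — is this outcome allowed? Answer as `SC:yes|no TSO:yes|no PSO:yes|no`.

SC:yes TSO:yes PSO:yes

outcome vector order: (thr0.r0,thr1.r0)
SC: 3 outcomes — {01, 20, 21}
TSO: 4 outcomes — {00, 01, 20, 21}
PSO: 4 outcomes — {00, 01, 20, 21}
target 20 ∈ {SC,TSO,PSO}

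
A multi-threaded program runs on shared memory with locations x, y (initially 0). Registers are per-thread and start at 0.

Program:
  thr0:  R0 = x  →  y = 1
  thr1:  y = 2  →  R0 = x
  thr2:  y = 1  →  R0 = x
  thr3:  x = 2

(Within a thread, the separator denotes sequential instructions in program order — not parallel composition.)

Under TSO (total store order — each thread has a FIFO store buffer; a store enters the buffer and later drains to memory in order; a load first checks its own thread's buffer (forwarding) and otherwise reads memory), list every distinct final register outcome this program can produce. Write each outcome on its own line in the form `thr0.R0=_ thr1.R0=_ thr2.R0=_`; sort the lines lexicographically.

outcome vector order: (thr0.R0,thr1.R0,thr2.R0)
|TSO outcomes| = 8

thr0.R0=0 thr1.R0=0 thr2.R0=0
thr0.R0=0 thr1.R0=0 thr2.R0=2
thr0.R0=0 thr1.R0=2 thr2.R0=0
thr0.R0=0 thr1.R0=2 thr2.R0=2
thr0.R0=2 thr1.R0=0 thr2.R0=0
thr0.R0=2 thr1.R0=0 thr2.R0=2
thr0.R0=2 thr1.R0=2 thr2.R0=0
thr0.R0=2 thr1.R0=2 thr2.R0=2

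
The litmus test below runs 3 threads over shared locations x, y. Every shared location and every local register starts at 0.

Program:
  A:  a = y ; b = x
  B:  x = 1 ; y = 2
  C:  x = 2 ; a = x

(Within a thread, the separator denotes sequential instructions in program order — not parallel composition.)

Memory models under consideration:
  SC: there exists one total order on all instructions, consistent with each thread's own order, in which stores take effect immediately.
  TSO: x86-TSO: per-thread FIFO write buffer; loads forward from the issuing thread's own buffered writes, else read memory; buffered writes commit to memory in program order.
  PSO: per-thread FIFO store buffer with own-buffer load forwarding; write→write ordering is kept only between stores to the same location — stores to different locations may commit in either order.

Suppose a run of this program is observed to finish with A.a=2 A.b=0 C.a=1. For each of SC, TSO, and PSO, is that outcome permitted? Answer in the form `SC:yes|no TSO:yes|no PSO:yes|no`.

outcome vector order: (A.a,A.b,C.a)
[SC] allowed = {<0 0 1>; <0 0 2>; <0 1 1>; <0 1 2>; <0 2 1>; <0 2 2>; <2 1 1>; <2 1 2>; <2 2 2>}
[TSO] allowed = {<0 0 1>; <0 0 2>; <0 1 1>; <0 1 2>; <0 2 1>; <0 2 2>; <2 1 1>; <2 1 2>; <2 2 2>}
[PSO] allowed = {<0 0 1>; <0 0 2>; <0 1 1>; <0 1 2>; <0 2 1>; <0 2 2>; <2 0 1>; <2 0 2>; <2 1 1>; <2 1 2>; <2 2 1>; <2 2 2>}
target <2 0 1> ∈ {PSO}

SC:no TSO:no PSO:yes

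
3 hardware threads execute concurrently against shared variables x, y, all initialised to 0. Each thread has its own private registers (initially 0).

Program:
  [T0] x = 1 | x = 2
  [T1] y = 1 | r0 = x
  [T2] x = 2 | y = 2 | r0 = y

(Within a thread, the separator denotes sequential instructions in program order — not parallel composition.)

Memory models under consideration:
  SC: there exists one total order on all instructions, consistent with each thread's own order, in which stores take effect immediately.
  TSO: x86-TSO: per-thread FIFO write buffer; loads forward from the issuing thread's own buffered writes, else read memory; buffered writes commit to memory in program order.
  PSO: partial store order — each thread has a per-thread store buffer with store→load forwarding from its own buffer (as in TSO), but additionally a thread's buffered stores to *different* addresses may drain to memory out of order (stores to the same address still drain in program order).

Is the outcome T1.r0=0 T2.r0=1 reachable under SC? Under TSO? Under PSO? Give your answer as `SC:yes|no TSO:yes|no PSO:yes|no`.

SC:no TSO:yes PSO:yes

outcome vector order: (T1.r0,T2.r0)
SC: 5 outcomes — {0/2; 1/1; 1/2; 2/1; 2/2}
TSO: 6 outcomes — {0/1; 0/2; 1/1; 1/2; 2/1; 2/2}
PSO: 6 outcomes — {0/1; 0/2; 1/1; 1/2; 2/1; 2/2}
target 0/1 ∈ {TSO,PSO}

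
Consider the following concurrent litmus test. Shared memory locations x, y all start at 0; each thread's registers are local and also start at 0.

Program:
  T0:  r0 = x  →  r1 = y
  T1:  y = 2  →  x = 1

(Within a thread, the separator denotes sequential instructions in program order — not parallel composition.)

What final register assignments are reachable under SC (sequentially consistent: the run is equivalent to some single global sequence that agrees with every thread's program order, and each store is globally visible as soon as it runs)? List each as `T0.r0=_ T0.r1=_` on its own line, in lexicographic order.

outcome vector order: (T0.r0,T0.r1)
|SC outcomes| = 3

T0.r0=0 T0.r1=0
T0.r0=0 T0.r1=2
T0.r0=1 T0.r1=2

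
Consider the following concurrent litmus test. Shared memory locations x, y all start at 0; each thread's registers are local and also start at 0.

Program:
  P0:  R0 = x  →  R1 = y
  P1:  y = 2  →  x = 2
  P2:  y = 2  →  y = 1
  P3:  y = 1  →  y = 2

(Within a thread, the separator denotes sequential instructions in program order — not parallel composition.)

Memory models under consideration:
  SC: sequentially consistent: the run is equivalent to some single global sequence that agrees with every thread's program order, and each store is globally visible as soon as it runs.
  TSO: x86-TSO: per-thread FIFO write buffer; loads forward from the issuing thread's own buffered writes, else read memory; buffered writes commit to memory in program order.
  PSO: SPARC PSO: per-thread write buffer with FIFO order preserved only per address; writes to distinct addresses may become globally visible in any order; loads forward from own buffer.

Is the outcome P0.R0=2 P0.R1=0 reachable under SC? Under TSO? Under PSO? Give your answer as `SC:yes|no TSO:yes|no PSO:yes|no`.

SC:no TSO:no PSO:yes

outcome vector order: (P0.R0,P0.R1)
SC: 5 outcomes — {(0,0); (0,1); (0,2); (2,1); (2,2)}
TSO: 5 outcomes — {(0,0); (0,1); (0,2); (2,1); (2,2)}
PSO: 6 outcomes — {(0,0); (0,1); (0,2); (2,0); (2,1); (2,2)}
target (2,0) ∈ {PSO}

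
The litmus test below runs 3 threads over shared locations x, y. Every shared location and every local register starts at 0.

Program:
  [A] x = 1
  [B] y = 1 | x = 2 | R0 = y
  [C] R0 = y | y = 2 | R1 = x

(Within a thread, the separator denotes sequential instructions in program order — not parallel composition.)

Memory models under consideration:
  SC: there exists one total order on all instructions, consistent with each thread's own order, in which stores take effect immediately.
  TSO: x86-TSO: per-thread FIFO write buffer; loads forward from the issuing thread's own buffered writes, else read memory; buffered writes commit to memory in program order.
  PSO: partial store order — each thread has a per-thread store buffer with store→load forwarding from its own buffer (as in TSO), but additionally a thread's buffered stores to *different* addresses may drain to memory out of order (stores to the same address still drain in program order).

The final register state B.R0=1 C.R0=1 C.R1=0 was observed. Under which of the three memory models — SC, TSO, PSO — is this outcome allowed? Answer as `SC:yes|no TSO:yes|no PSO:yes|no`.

SC:no TSO:yes PSO:yes

outcome vector order: (B.R0,C.R0,C.R1)
SC (11): (1,0,0); (1,0,1); (1,0,2); (1,1,1); (1,1,2); (2,0,0); (2,0,1); (2,0,2); (2,1,0); (2,1,1); (2,1,2)
TSO (12): (1,0,0); (1,0,1); (1,0,2); (1,1,0); (1,1,1); (1,1,2); (2,0,0); (2,0,1); (2,0,2); (2,1,0); (2,1,1); (2,1,2)
PSO (12): (1,0,0); (1,0,1); (1,0,2); (1,1,0); (1,1,1); (1,1,2); (2,0,0); (2,0,1); (2,0,2); (2,1,0); (2,1,1); (2,1,2)
target (1,1,0) ∈ {TSO,PSO}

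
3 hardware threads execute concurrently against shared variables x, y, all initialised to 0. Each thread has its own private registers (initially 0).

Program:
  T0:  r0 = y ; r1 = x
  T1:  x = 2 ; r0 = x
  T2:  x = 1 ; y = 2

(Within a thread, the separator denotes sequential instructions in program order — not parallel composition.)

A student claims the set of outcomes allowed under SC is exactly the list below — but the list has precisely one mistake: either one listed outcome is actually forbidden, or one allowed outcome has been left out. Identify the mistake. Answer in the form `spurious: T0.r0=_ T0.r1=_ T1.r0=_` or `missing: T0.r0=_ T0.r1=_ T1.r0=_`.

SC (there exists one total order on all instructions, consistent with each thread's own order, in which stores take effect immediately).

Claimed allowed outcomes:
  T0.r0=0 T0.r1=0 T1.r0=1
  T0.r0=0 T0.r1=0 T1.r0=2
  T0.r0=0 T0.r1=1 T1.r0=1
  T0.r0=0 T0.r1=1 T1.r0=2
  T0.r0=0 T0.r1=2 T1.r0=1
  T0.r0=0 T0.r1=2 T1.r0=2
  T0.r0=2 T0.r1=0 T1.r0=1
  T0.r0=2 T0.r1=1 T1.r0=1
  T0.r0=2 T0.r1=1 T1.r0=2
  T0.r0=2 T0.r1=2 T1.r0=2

outcome vector order: (T0.r0,T0.r1,T1.r0)
under SC → 0/0/1 0/0/2 0/1/1 0/1/2 0/2/1 0/2/2 2/1/1 2/1/2 2/2/2
claimed∖SC = {2/0/1}

spurious: T0.r0=2 T0.r1=0 T1.r0=1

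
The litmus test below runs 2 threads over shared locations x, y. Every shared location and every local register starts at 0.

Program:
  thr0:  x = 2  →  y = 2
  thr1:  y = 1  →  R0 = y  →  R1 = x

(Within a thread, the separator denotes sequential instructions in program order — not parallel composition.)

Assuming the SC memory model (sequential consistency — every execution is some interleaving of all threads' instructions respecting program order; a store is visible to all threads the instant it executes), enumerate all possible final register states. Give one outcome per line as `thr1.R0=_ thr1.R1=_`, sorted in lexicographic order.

thr1.R0=1 thr1.R1=0
thr1.R0=1 thr1.R1=2
thr1.R0=2 thr1.R1=2

outcome vector order: (thr1.R0,thr1.R1)
|SC outcomes| = 3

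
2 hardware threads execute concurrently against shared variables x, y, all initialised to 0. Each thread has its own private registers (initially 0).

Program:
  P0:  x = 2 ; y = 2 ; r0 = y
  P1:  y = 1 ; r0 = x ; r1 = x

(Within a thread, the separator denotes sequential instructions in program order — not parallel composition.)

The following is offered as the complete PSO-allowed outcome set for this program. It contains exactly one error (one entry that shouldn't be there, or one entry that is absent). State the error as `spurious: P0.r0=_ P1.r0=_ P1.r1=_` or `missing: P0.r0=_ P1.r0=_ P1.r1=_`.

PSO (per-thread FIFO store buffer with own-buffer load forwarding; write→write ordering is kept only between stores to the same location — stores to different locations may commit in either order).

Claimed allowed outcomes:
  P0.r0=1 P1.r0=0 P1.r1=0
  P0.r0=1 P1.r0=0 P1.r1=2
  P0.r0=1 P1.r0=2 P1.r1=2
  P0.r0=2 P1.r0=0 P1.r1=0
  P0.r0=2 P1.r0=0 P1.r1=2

outcome vector order: (P0.r0,P1.r0,P1.r1)
PSO: 6 outcomes — {(1,0,0) (1,0,2) (1,2,2) (2,0,0) (2,0,2) (2,2,2)}
PSO∖claimed = {(2,2,2)}

missing: P0.r0=2 P1.r0=2 P1.r1=2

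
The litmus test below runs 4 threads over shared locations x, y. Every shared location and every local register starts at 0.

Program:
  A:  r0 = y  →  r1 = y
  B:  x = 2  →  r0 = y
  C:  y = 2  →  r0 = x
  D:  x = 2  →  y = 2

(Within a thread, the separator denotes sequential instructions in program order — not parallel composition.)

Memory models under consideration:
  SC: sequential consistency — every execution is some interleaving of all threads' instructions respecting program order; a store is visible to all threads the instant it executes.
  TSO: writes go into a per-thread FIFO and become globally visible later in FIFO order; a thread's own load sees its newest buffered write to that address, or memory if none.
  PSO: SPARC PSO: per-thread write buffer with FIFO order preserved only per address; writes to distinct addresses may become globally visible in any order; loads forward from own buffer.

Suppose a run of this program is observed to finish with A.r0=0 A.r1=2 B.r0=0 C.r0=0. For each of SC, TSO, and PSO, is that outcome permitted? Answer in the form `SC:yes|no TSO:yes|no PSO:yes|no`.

SC:no TSO:yes PSO:yes

outcome vector order: (A.r0,A.r1,B.r0,C.r0)
[SC] allowed = {0002, 0020, 0022, 0202, 0220, 0222, 2202, 2220, 2222}
[TSO] allowed = {0000, 0002, 0020, 0022, 0200, 0202, 0220, 0222, 2200, 2202, 2220, 2222}
[PSO] allowed = {0000, 0002, 0020, 0022, 0200, 0202, 0220, 0222, 2200, 2202, 2220, 2222}
target 0200 ∈ {TSO,PSO}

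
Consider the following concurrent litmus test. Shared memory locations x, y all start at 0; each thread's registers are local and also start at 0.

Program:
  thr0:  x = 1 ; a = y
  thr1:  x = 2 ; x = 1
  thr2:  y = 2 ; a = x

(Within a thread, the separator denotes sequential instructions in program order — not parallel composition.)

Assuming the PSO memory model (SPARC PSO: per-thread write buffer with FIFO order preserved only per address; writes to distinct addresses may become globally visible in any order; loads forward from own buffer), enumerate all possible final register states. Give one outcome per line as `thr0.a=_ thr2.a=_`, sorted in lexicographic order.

thr0.a=0 thr2.a=0
thr0.a=0 thr2.a=1
thr0.a=0 thr2.a=2
thr0.a=2 thr2.a=0
thr0.a=2 thr2.a=1
thr0.a=2 thr2.a=2

outcome vector order: (thr0.a,thr2.a)
|PSO outcomes| = 6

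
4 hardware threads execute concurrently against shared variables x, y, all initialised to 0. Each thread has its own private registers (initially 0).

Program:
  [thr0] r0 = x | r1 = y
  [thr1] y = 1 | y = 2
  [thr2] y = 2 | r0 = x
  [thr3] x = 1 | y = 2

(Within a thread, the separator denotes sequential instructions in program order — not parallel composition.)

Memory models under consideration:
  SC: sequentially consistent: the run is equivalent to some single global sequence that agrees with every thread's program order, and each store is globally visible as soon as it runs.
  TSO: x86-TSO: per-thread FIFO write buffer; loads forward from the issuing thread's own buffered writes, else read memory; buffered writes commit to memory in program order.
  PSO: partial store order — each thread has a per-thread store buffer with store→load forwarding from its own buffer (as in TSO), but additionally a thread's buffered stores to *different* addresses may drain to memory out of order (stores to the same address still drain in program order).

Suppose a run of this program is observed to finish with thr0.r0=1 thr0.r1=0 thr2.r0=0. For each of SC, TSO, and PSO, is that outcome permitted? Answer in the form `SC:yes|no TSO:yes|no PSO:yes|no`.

outcome vector order: (thr0.r0,thr0.r1,thr2.r0)
under SC → 000 001 010 011 020 021 101 110 111 120 121
under TSO → 000 001 010 011 020 021 100 101 110 111 120 121
under PSO → 000 001 010 011 020 021 100 101 110 111 120 121
target 100 ∈ {TSO,PSO}

SC:no TSO:yes PSO:yes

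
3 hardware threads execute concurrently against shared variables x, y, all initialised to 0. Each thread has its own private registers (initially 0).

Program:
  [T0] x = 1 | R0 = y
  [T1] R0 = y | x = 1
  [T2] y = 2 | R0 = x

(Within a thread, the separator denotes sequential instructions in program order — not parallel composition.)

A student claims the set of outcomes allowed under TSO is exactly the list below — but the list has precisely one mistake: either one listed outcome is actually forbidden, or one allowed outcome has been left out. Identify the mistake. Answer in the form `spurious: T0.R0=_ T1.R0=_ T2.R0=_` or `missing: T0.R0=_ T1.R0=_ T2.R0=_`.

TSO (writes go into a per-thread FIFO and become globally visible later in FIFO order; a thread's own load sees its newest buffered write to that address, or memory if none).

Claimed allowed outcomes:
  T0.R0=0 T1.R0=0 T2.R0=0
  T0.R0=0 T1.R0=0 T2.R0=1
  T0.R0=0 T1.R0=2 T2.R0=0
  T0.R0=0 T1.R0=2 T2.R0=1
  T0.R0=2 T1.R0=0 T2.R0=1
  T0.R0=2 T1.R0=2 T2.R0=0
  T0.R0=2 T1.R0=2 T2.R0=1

outcome vector order: (T0.R0,T1.R0,T2.R0)
TSO (8): (0,0,0) (0,0,1) (0,2,0) (0,2,1) (2,0,0) (2,0,1) (2,2,0) (2,2,1)
TSO∖claimed = {(2,0,0)}

missing: T0.R0=2 T1.R0=0 T2.R0=0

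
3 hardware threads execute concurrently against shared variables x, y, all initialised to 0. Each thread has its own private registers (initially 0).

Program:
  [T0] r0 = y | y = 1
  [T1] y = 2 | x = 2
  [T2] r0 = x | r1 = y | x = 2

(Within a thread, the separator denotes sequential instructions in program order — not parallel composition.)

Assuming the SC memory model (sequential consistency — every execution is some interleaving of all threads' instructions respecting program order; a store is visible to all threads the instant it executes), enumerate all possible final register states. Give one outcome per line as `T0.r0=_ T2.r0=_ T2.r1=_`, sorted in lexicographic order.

outcome vector order: (T0.r0,T2.r0,T2.r1)
|SC outcomes| = 10

T0.r0=0 T2.r0=0 T2.r1=0
T0.r0=0 T2.r0=0 T2.r1=1
T0.r0=0 T2.r0=0 T2.r1=2
T0.r0=0 T2.r0=2 T2.r1=1
T0.r0=0 T2.r0=2 T2.r1=2
T0.r0=2 T2.r0=0 T2.r1=0
T0.r0=2 T2.r0=0 T2.r1=1
T0.r0=2 T2.r0=0 T2.r1=2
T0.r0=2 T2.r0=2 T2.r1=1
T0.r0=2 T2.r0=2 T2.r1=2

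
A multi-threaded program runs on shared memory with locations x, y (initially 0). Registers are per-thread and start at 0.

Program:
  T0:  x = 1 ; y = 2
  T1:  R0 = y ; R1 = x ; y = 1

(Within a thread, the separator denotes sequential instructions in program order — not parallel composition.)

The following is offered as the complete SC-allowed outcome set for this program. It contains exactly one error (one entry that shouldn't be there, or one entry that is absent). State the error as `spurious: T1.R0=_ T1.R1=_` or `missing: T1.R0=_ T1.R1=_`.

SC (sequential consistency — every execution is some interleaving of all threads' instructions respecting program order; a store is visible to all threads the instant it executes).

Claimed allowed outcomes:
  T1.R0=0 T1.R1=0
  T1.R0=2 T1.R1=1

outcome vector order: (T1.R0,T1.R1)
[SC] allowed = {(0,0); (0,1); (2,1)}
SC∖claimed = {(0,1)}

missing: T1.R0=0 T1.R1=1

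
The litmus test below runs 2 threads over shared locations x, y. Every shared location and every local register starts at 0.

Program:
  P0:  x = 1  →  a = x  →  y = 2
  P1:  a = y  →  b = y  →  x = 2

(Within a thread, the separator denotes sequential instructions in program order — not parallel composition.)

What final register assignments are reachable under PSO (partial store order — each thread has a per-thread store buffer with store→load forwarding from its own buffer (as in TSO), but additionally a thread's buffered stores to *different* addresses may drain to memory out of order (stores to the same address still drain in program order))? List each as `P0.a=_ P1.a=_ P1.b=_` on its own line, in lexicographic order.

P0.a=1 P1.a=0 P1.b=0
P0.a=1 P1.a=0 P1.b=2
P0.a=1 P1.a=2 P1.b=2
P0.a=2 P1.a=0 P1.b=0

outcome vector order: (P0.a,P1.a,P1.b)
|PSO outcomes| = 4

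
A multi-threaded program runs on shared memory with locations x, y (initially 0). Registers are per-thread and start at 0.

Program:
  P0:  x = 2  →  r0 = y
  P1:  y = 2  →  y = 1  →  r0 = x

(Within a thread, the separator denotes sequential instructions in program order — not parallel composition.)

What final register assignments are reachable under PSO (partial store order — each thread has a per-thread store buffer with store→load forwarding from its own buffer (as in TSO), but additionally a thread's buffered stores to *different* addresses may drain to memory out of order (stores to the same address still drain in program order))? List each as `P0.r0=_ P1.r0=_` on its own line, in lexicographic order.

outcome vector order: (P0.r0,P1.r0)
|PSO outcomes| = 6

P0.r0=0 P1.r0=0
P0.r0=0 P1.r0=2
P0.r0=1 P1.r0=0
P0.r0=1 P1.r0=2
P0.r0=2 P1.r0=0
P0.r0=2 P1.r0=2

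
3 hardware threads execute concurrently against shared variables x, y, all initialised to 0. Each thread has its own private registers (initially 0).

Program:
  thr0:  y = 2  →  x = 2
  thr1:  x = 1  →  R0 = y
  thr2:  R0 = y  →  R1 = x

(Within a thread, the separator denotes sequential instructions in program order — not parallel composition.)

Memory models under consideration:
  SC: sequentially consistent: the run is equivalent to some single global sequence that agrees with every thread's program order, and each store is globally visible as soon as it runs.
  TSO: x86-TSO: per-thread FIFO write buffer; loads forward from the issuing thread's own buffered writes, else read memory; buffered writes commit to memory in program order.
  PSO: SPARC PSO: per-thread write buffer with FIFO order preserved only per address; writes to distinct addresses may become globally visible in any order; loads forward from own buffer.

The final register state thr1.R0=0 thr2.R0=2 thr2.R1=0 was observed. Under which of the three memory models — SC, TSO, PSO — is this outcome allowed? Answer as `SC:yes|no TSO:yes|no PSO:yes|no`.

SC:no TSO:yes PSO:yes

outcome vector order: (thr1.R0,thr2.R0,thr2.R1)
SC: 11 outcomes — {<0 0 0>, <0 0 1>, <0 0 2>, <0 2 1>, <0 2 2>, <2 0 0>, <2 0 1>, <2 0 2>, <2 2 0>, <2 2 1>, <2 2 2>}
TSO: 12 outcomes — {<0 0 0>, <0 0 1>, <0 0 2>, <0 2 0>, <0 2 1>, <0 2 2>, <2 0 0>, <2 0 1>, <2 0 2>, <2 2 0>, <2 2 1>, <2 2 2>}
PSO: 12 outcomes — {<0 0 0>, <0 0 1>, <0 0 2>, <0 2 0>, <0 2 1>, <0 2 2>, <2 0 0>, <2 0 1>, <2 0 2>, <2 2 0>, <2 2 1>, <2 2 2>}
target <0 2 0> ∈ {TSO,PSO}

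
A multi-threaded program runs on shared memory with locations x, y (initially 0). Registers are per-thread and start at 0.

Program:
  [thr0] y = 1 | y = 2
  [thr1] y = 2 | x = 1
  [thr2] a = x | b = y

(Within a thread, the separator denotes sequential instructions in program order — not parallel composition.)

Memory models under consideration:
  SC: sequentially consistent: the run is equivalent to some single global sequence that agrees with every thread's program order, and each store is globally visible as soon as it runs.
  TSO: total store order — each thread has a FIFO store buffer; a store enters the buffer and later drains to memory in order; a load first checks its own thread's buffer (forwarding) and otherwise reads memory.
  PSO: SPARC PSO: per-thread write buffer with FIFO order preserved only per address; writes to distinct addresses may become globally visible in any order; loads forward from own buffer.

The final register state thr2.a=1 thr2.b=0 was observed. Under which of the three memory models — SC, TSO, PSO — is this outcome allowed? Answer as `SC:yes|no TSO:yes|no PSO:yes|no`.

SC:no TSO:no PSO:yes

outcome vector order: (thr2.a,thr2.b)
SC: 5 outcomes — {00 01 02 11 12}
TSO: 5 outcomes — {00 01 02 11 12}
PSO: 6 outcomes — {00 01 02 10 11 12}
target 10 ∈ {PSO}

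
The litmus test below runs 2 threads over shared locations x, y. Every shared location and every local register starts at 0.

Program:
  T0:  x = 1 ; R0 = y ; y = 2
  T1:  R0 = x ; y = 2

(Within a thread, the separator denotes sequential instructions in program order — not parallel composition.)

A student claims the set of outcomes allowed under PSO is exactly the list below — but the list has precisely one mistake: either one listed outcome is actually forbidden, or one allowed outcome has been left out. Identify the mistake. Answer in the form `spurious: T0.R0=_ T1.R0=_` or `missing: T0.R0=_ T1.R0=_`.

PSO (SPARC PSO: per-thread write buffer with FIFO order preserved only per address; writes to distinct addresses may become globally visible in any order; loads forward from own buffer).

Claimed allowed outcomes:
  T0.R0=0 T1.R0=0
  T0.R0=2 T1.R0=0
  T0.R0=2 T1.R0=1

missing: T0.R0=0 T1.R0=1

outcome vector order: (T0.R0,T1.R0)
[PSO] allowed = {00; 01; 20; 21}
PSO∖claimed = {01}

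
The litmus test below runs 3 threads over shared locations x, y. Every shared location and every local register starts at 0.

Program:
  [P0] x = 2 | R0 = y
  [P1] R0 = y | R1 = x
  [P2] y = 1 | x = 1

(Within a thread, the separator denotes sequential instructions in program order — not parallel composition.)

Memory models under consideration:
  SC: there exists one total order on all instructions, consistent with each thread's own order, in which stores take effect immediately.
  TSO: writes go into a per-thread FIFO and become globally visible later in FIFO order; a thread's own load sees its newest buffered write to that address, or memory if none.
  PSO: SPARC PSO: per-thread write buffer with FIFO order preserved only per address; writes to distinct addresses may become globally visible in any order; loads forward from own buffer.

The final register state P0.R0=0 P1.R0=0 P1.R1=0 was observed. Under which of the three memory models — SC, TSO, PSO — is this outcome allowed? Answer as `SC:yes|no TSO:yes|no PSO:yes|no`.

SC:yes TSO:yes PSO:yes

outcome vector order: (P0.R0,P1.R0,P1.R1)
SC (11): 0/0/0; 0/0/1; 0/0/2; 0/1/1; 0/1/2; 1/0/0; 1/0/1; 1/0/2; 1/1/0; 1/1/1; 1/1/2
TSO (12): 0/0/0; 0/0/1; 0/0/2; 0/1/0; 0/1/1; 0/1/2; 1/0/0; 1/0/1; 1/0/2; 1/1/0; 1/1/1; 1/1/2
PSO (12): 0/0/0; 0/0/1; 0/0/2; 0/1/0; 0/1/1; 0/1/2; 1/0/0; 1/0/1; 1/0/2; 1/1/0; 1/1/1; 1/1/2
target 0/0/0 ∈ {SC,TSO,PSO}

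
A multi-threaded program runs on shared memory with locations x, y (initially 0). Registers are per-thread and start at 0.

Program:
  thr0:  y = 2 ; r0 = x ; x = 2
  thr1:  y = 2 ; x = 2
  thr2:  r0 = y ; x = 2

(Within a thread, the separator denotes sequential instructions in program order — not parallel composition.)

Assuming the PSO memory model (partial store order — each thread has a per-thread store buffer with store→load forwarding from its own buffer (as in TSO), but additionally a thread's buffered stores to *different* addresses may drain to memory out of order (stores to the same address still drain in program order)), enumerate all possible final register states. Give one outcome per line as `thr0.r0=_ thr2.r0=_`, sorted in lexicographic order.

outcome vector order: (thr0.r0,thr2.r0)
|PSO outcomes| = 4

thr0.r0=0 thr2.r0=0
thr0.r0=0 thr2.r0=2
thr0.r0=2 thr2.r0=0
thr0.r0=2 thr2.r0=2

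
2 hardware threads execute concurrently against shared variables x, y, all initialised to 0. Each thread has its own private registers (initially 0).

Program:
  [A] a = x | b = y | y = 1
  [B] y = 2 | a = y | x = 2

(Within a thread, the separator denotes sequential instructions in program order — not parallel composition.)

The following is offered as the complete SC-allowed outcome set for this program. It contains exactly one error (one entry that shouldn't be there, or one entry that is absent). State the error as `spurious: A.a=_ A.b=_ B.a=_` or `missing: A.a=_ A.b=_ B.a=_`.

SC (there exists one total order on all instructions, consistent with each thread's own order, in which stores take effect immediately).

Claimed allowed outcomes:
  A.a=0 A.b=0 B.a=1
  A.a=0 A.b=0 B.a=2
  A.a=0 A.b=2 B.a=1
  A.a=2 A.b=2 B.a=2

missing: A.a=0 A.b=2 B.a=2

outcome vector order: (A.a,A.b,B.a)
[SC] allowed = {(0,0,1), (0,0,2), (0,2,1), (0,2,2), (2,2,2)}
SC∖claimed = {(0,2,2)}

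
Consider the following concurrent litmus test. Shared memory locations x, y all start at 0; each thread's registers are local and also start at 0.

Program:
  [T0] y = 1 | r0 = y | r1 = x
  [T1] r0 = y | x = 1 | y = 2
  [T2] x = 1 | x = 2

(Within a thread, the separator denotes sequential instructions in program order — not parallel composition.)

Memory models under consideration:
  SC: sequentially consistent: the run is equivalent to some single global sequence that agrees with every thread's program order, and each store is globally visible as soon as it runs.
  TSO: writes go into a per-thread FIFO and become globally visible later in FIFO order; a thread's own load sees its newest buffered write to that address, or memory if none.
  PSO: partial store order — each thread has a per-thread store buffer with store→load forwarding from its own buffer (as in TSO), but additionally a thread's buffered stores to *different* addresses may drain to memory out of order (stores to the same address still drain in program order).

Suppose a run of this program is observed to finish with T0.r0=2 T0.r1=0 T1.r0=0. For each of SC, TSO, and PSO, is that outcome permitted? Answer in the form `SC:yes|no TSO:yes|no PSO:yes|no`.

SC:no TSO:no PSO:yes

outcome vector order: (T0.r0,T0.r1,T1.r0)
SC (10): 1/0/0, 1/0/1, 1/1/0, 1/1/1, 1/2/0, 1/2/1, 2/1/0, 2/1/1, 2/2/0, 2/2/1
TSO (10): 1/0/0, 1/0/1, 1/1/0, 1/1/1, 1/2/0, 1/2/1, 2/1/0, 2/1/1, 2/2/0, 2/2/1
PSO (12): 1/0/0, 1/0/1, 1/1/0, 1/1/1, 1/2/0, 1/2/1, 2/0/0, 2/0/1, 2/1/0, 2/1/1, 2/2/0, 2/2/1
target 2/0/0 ∈ {PSO}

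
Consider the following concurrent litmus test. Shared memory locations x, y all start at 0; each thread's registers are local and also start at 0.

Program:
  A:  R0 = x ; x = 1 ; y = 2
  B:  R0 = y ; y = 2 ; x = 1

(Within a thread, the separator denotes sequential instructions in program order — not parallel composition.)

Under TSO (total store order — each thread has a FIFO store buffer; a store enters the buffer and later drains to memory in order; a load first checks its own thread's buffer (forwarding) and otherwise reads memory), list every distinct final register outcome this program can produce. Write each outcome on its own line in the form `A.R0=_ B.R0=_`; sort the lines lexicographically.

outcome vector order: (A.R0,B.R0)
|TSO outcomes| = 3

A.R0=0 B.R0=0
A.R0=0 B.R0=2
A.R0=1 B.R0=0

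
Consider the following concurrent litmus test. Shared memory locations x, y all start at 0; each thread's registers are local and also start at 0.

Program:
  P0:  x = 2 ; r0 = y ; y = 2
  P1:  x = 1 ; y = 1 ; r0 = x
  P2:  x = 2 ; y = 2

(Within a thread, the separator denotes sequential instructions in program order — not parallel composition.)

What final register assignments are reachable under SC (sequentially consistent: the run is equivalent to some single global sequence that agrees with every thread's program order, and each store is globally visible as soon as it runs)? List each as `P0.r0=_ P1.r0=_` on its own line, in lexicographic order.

outcome vector order: (P0.r0,P1.r0)
|SC outcomes| = 6

P0.r0=0 P1.r0=1
P0.r0=0 P1.r0=2
P0.r0=1 P1.r0=1
P0.r0=1 P1.r0=2
P0.r0=2 P1.r0=1
P0.r0=2 P1.r0=2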